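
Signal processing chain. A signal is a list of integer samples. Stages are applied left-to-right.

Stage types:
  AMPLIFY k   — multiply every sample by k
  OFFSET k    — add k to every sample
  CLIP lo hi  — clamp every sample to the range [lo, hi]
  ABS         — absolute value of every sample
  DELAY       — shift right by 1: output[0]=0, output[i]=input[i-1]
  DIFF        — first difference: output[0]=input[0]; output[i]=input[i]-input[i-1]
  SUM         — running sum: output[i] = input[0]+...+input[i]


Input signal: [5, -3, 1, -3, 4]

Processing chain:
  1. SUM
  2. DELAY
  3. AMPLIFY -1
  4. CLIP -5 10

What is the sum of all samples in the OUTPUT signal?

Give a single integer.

Input: [5, -3, 1, -3, 4]
Stage 1 (SUM): sum[0..0]=5, sum[0..1]=2, sum[0..2]=3, sum[0..3]=0, sum[0..4]=4 -> [5, 2, 3, 0, 4]
Stage 2 (DELAY): [0, 5, 2, 3, 0] = [0, 5, 2, 3, 0] -> [0, 5, 2, 3, 0]
Stage 3 (AMPLIFY -1): 0*-1=0, 5*-1=-5, 2*-1=-2, 3*-1=-3, 0*-1=0 -> [0, -5, -2, -3, 0]
Stage 4 (CLIP -5 10): clip(0,-5,10)=0, clip(-5,-5,10)=-5, clip(-2,-5,10)=-2, clip(-3,-5,10)=-3, clip(0,-5,10)=0 -> [0, -5, -2, -3, 0]
Output sum: -10

Answer: -10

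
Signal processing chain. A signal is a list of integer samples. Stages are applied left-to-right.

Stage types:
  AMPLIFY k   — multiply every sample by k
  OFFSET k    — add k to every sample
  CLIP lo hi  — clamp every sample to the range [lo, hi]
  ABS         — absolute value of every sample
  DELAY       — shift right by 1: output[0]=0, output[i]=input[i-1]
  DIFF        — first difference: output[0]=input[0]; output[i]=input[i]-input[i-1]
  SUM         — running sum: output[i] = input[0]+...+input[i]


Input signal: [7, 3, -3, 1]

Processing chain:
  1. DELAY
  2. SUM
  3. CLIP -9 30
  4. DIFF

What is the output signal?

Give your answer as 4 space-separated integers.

Input: [7, 3, -3, 1]
Stage 1 (DELAY): [0, 7, 3, -3] = [0, 7, 3, -3] -> [0, 7, 3, -3]
Stage 2 (SUM): sum[0..0]=0, sum[0..1]=7, sum[0..2]=10, sum[0..3]=7 -> [0, 7, 10, 7]
Stage 3 (CLIP -9 30): clip(0,-9,30)=0, clip(7,-9,30)=7, clip(10,-9,30)=10, clip(7,-9,30)=7 -> [0, 7, 10, 7]
Stage 4 (DIFF): s[0]=0, 7-0=7, 10-7=3, 7-10=-3 -> [0, 7, 3, -3]

Answer: 0 7 3 -3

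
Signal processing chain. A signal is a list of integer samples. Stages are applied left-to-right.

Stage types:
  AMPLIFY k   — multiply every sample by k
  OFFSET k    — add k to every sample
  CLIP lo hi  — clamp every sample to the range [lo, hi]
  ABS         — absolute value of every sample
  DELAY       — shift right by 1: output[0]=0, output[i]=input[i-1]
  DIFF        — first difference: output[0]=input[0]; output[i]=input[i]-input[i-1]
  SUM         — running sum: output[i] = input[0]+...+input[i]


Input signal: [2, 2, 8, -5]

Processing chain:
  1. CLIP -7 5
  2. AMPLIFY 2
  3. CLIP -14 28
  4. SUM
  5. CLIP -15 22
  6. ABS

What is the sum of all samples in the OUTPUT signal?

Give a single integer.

Input: [2, 2, 8, -5]
Stage 1 (CLIP -7 5): clip(2,-7,5)=2, clip(2,-7,5)=2, clip(8,-7,5)=5, clip(-5,-7,5)=-5 -> [2, 2, 5, -5]
Stage 2 (AMPLIFY 2): 2*2=4, 2*2=4, 5*2=10, -5*2=-10 -> [4, 4, 10, -10]
Stage 3 (CLIP -14 28): clip(4,-14,28)=4, clip(4,-14,28)=4, clip(10,-14,28)=10, clip(-10,-14,28)=-10 -> [4, 4, 10, -10]
Stage 4 (SUM): sum[0..0]=4, sum[0..1]=8, sum[0..2]=18, sum[0..3]=8 -> [4, 8, 18, 8]
Stage 5 (CLIP -15 22): clip(4,-15,22)=4, clip(8,-15,22)=8, clip(18,-15,22)=18, clip(8,-15,22)=8 -> [4, 8, 18, 8]
Stage 6 (ABS): |4|=4, |8|=8, |18|=18, |8|=8 -> [4, 8, 18, 8]
Output sum: 38

Answer: 38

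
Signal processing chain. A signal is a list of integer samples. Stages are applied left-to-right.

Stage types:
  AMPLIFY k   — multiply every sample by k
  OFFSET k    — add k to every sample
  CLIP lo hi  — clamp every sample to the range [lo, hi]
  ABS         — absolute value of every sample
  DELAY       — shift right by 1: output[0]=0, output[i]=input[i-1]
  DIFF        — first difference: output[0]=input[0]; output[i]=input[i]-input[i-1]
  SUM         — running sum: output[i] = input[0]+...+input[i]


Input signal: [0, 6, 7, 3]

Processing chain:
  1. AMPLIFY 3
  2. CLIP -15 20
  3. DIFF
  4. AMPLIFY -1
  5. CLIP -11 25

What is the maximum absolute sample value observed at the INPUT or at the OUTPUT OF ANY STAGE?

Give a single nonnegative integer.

Input: [0, 6, 7, 3] (max |s|=7)
Stage 1 (AMPLIFY 3): 0*3=0, 6*3=18, 7*3=21, 3*3=9 -> [0, 18, 21, 9] (max |s|=21)
Stage 2 (CLIP -15 20): clip(0,-15,20)=0, clip(18,-15,20)=18, clip(21,-15,20)=20, clip(9,-15,20)=9 -> [0, 18, 20, 9] (max |s|=20)
Stage 3 (DIFF): s[0]=0, 18-0=18, 20-18=2, 9-20=-11 -> [0, 18, 2, -11] (max |s|=18)
Stage 4 (AMPLIFY -1): 0*-1=0, 18*-1=-18, 2*-1=-2, -11*-1=11 -> [0, -18, -2, 11] (max |s|=18)
Stage 5 (CLIP -11 25): clip(0,-11,25)=0, clip(-18,-11,25)=-11, clip(-2,-11,25)=-2, clip(11,-11,25)=11 -> [0, -11, -2, 11] (max |s|=11)
Overall max amplitude: 21

Answer: 21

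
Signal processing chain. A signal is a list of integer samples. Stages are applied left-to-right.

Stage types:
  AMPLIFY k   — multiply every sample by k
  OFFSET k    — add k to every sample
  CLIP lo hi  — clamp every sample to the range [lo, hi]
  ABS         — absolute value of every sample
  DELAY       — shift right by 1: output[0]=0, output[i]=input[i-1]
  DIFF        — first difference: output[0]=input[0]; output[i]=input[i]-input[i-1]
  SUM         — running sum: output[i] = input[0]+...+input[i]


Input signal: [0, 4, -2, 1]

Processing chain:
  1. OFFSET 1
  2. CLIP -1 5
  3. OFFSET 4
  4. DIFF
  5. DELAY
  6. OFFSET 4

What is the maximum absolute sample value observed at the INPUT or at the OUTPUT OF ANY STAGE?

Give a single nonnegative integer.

Answer: 9

Derivation:
Input: [0, 4, -2, 1] (max |s|=4)
Stage 1 (OFFSET 1): 0+1=1, 4+1=5, -2+1=-1, 1+1=2 -> [1, 5, -1, 2] (max |s|=5)
Stage 2 (CLIP -1 5): clip(1,-1,5)=1, clip(5,-1,5)=5, clip(-1,-1,5)=-1, clip(2,-1,5)=2 -> [1, 5, -1, 2] (max |s|=5)
Stage 3 (OFFSET 4): 1+4=5, 5+4=9, -1+4=3, 2+4=6 -> [5, 9, 3, 6] (max |s|=9)
Stage 4 (DIFF): s[0]=5, 9-5=4, 3-9=-6, 6-3=3 -> [5, 4, -6, 3] (max |s|=6)
Stage 5 (DELAY): [0, 5, 4, -6] = [0, 5, 4, -6] -> [0, 5, 4, -6] (max |s|=6)
Stage 6 (OFFSET 4): 0+4=4, 5+4=9, 4+4=8, -6+4=-2 -> [4, 9, 8, -2] (max |s|=9)
Overall max amplitude: 9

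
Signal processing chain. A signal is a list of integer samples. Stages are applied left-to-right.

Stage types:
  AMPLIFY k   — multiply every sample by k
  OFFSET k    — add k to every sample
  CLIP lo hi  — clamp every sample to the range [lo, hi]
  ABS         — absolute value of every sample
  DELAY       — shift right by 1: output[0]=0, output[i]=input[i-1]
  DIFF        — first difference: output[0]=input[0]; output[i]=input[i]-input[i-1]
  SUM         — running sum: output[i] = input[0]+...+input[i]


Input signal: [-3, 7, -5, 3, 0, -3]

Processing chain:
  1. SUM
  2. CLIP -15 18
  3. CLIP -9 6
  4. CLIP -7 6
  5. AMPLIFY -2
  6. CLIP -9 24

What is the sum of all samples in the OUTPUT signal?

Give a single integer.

Input: [-3, 7, -5, 3, 0, -3]
Stage 1 (SUM): sum[0..0]=-3, sum[0..1]=4, sum[0..2]=-1, sum[0..3]=2, sum[0..4]=2, sum[0..5]=-1 -> [-3, 4, -1, 2, 2, -1]
Stage 2 (CLIP -15 18): clip(-3,-15,18)=-3, clip(4,-15,18)=4, clip(-1,-15,18)=-1, clip(2,-15,18)=2, clip(2,-15,18)=2, clip(-1,-15,18)=-1 -> [-3, 4, -1, 2, 2, -1]
Stage 3 (CLIP -9 6): clip(-3,-9,6)=-3, clip(4,-9,6)=4, clip(-1,-9,6)=-1, clip(2,-9,6)=2, clip(2,-9,6)=2, clip(-1,-9,6)=-1 -> [-3, 4, -1, 2, 2, -1]
Stage 4 (CLIP -7 6): clip(-3,-7,6)=-3, clip(4,-7,6)=4, clip(-1,-7,6)=-1, clip(2,-7,6)=2, clip(2,-7,6)=2, clip(-1,-7,6)=-1 -> [-3, 4, -1, 2, 2, -1]
Stage 5 (AMPLIFY -2): -3*-2=6, 4*-2=-8, -1*-2=2, 2*-2=-4, 2*-2=-4, -1*-2=2 -> [6, -8, 2, -4, -4, 2]
Stage 6 (CLIP -9 24): clip(6,-9,24)=6, clip(-8,-9,24)=-8, clip(2,-9,24)=2, clip(-4,-9,24)=-4, clip(-4,-9,24)=-4, clip(2,-9,24)=2 -> [6, -8, 2, -4, -4, 2]
Output sum: -6

Answer: -6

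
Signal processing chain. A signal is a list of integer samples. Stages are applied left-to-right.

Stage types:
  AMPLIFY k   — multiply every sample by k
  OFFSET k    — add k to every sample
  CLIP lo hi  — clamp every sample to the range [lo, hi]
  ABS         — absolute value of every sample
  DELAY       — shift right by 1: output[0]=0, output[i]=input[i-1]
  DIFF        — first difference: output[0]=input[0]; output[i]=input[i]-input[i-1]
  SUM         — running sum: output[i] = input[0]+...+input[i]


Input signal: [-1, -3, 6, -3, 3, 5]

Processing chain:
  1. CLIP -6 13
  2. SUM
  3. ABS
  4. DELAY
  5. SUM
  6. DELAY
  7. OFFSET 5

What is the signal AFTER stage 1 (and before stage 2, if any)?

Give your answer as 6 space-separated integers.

Answer: -1 -3 6 -3 3 5

Derivation:
Input: [-1, -3, 6, -3, 3, 5]
Stage 1 (CLIP -6 13): clip(-1,-6,13)=-1, clip(-3,-6,13)=-3, clip(6,-6,13)=6, clip(-3,-6,13)=-3, clip(3,-6,13)=3, clip(5,-6,13)=5 -> [-1, -3, 6, -3, 3, 5]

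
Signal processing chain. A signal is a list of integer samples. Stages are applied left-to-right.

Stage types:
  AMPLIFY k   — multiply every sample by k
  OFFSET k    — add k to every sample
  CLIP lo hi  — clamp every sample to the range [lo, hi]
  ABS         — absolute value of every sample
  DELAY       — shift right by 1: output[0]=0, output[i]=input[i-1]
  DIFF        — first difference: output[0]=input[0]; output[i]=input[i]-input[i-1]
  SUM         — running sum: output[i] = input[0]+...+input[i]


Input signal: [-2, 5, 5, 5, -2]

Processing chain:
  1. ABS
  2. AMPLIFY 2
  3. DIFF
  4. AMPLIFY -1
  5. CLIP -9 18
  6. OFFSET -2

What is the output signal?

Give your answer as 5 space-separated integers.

Input: [-2, 5, 5, 5, -2]
Stage 1 (ABS): |-2|=2, |5|=5, |5|=5, |5|=5, |-2|=2 -> [2, 5, 5, 5, 2]
Stage 2 (AMPLIFY 2): 2*2=4, 5*2=10, 5*2=10, 5*2=10, 2*2=4 -> [4, 10, 10, 10, 4]
Stage 3 (DIFF): s[0]=4, 10-4=6, 10-10=0, 10-10=0, 4-10=-6 -> [4, 6, 0, 0, -6]
Stage 4 (AMPLIFY -1): 4*-1=-4, 6*-1=-6, 0*-1=0, 0*-1=0, -6*-1=6 -> [-4, -6, 0, 0, 6]
Stage 5 (CLIP -9 18): clip(-4,-9,18)=-4, clip(-6,-9,18)=-6, clip(0,-9,18)=0, clip(0,-9,18)=0, clip(6,-9,18)=6 -> [-4, -6, 0, 0, 6]
Stage 6 (OFFSET -2): -4+-2=-6, -6+-2=-8, 0+-2=-2, 0+-2=-2, 6+-2=4 -> [-6, -8, -2, -2, 4]

Answer: -6 -8 -2 -2 4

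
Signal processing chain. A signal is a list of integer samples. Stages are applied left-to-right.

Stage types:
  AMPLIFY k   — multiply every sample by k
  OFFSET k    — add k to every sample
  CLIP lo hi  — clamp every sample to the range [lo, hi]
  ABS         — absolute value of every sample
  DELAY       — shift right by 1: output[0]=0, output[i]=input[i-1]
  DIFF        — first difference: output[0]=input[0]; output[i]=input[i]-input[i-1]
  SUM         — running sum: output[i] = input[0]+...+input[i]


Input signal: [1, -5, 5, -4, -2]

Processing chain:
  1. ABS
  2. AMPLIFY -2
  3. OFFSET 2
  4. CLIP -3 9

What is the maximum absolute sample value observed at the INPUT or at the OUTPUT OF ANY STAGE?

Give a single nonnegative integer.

Answer: 10

Derivation:
Input: [1, -5, 5, -4, -2] (max |s|=5)
Stage 1 (ABS): |1|=1, |-5|=5, |5|=5, |-4|=4, |-2|=2 -> [1, 5, 5, 4, 2] (max |s|=5)
Stage 2 (AMPLIFY -2): 1*-2=-2, 5*-2=-10, 5*-2=-10, 4*-2=-8, 2*-2=-4 -> [-2, -10, -10, -8, -4] (max |s|=10)
Stage 3 (OFFSET 2): -2+2=0, -10+2=-8, -10+2=-8, -8+2=-6, -4+2=-2 -> [0, -8, -8, -6, -2] (max |s|=8)
Stage 4 (CLIP -3 9): clip(0,-3,9)=0, clip(-8,-3,9)=-3, clip(-8,-3,9)=-3, clip(-6,-3,9)=-3, clip(-2,-3,9)=-2 -> [0, -3, -3, -3, -2] (max |s|=3)
Overall max amplitude: 10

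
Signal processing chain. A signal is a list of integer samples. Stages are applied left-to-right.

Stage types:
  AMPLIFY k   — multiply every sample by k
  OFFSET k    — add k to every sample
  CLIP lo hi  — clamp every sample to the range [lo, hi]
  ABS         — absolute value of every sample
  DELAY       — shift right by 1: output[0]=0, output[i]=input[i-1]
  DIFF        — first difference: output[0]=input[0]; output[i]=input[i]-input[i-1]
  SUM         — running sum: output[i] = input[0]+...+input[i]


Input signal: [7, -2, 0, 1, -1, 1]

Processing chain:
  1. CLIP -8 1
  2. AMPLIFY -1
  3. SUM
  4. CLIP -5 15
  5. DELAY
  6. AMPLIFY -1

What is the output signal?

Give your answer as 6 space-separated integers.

Input: [7, -2, 0, 1, -1, 1]
Stage 1 (CLIP -8 1): clip(7,-8,1)=1, clip(-2,-8,1)=-2, clip(0,-8,1)=0, clip(1,-8,1)=1, clip(-1,-8,1)=-1, clip(1,-8,1)=1 -> [1, -2, 0, 1, -1, 1]
Stage 2 (AMPLIFY -1): 1*-1=-1, -2*-1=2, 0*-1=0, 1*-1=-1, -1*-1=1, 1*-1=-1 -> [-1, 2, 0, -1, 1, -1]
Stage 3 (SUM): sum[0..0]=-1, sum[0..1]=1, sum[0..2]=1, sum[0..3]=0, sum[0..4]=1, sum[0..5]=0 -> [-1, 1, 1, 0, 1, 0]
Stage 4 (CLIP -5 15): clip(-1,-5,15)=-1, clip(1,-5,15)=1, clip(1,-5,15)=1, clip(0,-5,15)=0, clip(1,-5,15)=1, clip(0,-5,15)=0 -> [-1, 1, 1, 0, 1, 0]
Stage 5 (DELAY): [0, -1, 1, 1, 0, 1] = [0, -1, 1, 1, 0, 1] -> [0, -1, 1, 1, 0, 1]
Stage 6 (AMPLIFY -1): 0*-1=0, -1*-1=1, 1*-1=-1, 1*-1=-1, 0*-1=0, 1*-1=-1 -> [0, 1, -1, -1, 0, -1]

Answer: 0 1 -1 -1 0 -1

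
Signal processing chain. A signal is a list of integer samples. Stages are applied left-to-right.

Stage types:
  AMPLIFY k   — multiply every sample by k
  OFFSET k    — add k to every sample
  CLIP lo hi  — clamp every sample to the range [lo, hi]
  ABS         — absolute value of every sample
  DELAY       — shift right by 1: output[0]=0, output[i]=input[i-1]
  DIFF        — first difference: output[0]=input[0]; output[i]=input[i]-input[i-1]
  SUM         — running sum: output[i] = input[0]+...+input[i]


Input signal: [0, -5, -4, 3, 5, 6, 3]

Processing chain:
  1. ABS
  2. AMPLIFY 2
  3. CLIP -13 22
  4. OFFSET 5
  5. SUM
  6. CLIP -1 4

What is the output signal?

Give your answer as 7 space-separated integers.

Answer: 4 4 4 4 4 4 4

Derivation:
Input: [0, -5, -4, 3, 5, 6, 3]
Stage 1 (ABS): |0|=0, |-5|=5, |-4|=4, |3|=3, |5|=5, |6|=6, |3|=3 -> [0, 5, 4, 3, 5, 6, 3]
Stage 2 (AMPLIFY 2): 0*2=0, 5*2=10, 4*2=8, 3*2=6, 5*2=10, 6*2=12, 3*2=6 -> [0, 10, 8, 6, 10, 12, 6]
Stage 3 (CLIP -13 22): clip(0,-13,22)=0, clip(10,-13,22)=10, clip(8,-13,22)=8, clip(6,-13,22)=6, clip(10,-13,22)=10, clip(12,-13,22)=12, clip(6,-13,22)=6 -> [0, 10, 8, 6, 10, 12, 6]
Stage 4 (OFFSET 5): 0+5=5, 10+5=15, 8+5=13, 6+5=11, 10+5=15, 12+5=17, 6+5=11 -> [5, 15, 13, 11, 15, 17, 11]
Stage 5 (SUM): sum[0..0]=5, sum[0..1]=20, sum[0..2]=33, sum[0..3]=44, sum[0..4]=59, sum[0..5]=76, sum[0..6]=87 -> [5, 20, 33, 44, 59, 76, 87]
Stage 6 (CLIP -1 4): clip(5,-1,4)=4, clip(20,-1,4)=4, clip(33,-1,4)=4, clip(44,-1,4)=4, clip(59,-1,4)=4, clip(76,-1,4)=4, clip(87,-1,4)=4 -> [4, 4, 4, 4, 4, 4, 4]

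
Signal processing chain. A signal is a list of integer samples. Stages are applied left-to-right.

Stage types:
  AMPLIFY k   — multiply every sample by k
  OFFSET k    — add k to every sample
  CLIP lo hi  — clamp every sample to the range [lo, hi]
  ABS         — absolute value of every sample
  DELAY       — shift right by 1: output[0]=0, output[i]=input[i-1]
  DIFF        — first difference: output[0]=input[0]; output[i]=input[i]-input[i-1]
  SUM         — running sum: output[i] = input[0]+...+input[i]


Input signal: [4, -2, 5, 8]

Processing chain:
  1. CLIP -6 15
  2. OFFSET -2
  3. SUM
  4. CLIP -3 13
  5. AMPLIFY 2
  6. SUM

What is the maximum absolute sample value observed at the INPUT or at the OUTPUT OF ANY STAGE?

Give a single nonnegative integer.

Answer: 16

Derivation:
Input: [4, -2, 5, 8] (max |s|=8)
Stage 1 (CLIP -6 15): clip(4,-6,15)=4, clip(-2,-6,15)=-2, clip(5,-6,15)=5, clip(8,-6,15)=8 -> [4, -2, 5, 8] (max |s|=8)
Stage 2 (OFFSET -2): 4+-2=2, -2+-2=-4, 5+-2=3, 8+-2=6 -> [2, -4, 3, 6] (max |s|=6)
Stage 3 (SUM): sum[0..0]=2, sum[0..1]=-2, sum[0..2]=1, sum[0..3]=7 -> [2, -2, 1, 7] (max |s|=7)
Stage 4 (CLIP -3 13): clip(2,-3,13)=2, clip(-2,-3,13)=-2, clip(1,-3,13)=1, clip(7,-3,13)=7 -> [2, -2, 1, 7] (max |s|=7)
Stage 5 (AMPLIFY 2): 2*2=4, -2*2=-4, 1*2=2, 7*2=14 -> [4, -4, 2, 14] (max |s|=14)
Stage 6 (SUM): sum[0..0]=4, sum[0..1]=0, sum[0..2]=2, sum[0..3]=16 -> [4, 0, 2, 16] (max |s|=16)
Overall max amplitude: 16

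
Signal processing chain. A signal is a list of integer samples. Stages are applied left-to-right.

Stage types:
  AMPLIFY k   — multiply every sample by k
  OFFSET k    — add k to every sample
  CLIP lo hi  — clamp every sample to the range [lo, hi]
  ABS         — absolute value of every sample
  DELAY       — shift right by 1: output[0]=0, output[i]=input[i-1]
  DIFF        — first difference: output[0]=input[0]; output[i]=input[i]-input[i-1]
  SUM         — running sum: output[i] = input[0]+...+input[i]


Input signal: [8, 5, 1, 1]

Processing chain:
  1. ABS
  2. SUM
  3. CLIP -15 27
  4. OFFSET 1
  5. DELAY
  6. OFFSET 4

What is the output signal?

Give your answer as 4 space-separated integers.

Input: [8, 5, 1, 1]
Stage 1 (ABS): |8|=8, |5|=5, |1|=1, |1|=1 -> [8, 5, 1, 1]
Stage 2 (SUM): sum[0..0]=8, sum[0..1]=13, sum[0..2]=14, sum[0..3]=15 -> [8, 13, 14, 15]
Stage 3 (CLIP -15 27): clip(8,-15,27)=8, clip(13,-15,27)=13, clip(14,-15,27)=14, clip(15,-15,27)=15 -> [8, 13, 14, 15]
Stage 4 (OFFSET 1): 8+1=9, 13+1=14, 14+1=15, 15+1=16 -> [9, 14, 15, 16]
Stage 5 (DELAY): [0, 9, 14, 15] = [0, 9, 14, 15] -> [0, 9, 14, 15]
Stage 6 (OFFSET 4): 0+4=4, 9+4=13, 14+4=18, 15+4=19 -> [4, 13, 18, 19]

Answer: 4 13 18 19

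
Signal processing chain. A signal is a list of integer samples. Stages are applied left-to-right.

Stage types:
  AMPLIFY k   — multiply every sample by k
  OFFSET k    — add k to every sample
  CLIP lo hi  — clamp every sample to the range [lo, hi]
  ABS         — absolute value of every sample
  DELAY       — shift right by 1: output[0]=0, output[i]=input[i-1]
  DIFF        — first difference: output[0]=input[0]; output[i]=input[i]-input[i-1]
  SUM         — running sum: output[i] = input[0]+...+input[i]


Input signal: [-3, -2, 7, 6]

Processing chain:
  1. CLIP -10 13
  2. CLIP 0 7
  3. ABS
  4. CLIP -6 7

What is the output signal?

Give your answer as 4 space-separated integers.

Answer: 0 0 7 6

Derivation:
Input: [-3, -2, 7, 6]
Stage 1 (CLIP -10 13): clip(-3,-10,13)=-3, clip(-2,-10,13)=-2, clip(7,-10,13)=7, clip(6,-10,13)=6 -> [-3, -2, 7, 6]
Stage 2 (CLIP 0 7): clip(-3,0,7)=0, clip(-2,0,7)=0, clip(7,0,7)=7, clip(6,0,7)=6 -> [0, 0, 7, 6]
Stage 3 (ABS): |0|=0, |0|=0, |7|=7, |6|=6 -> [0, 0, 7, 6]
Stage 4 (CLIP -6 7): clip(0,-6,7)=0, clip(0,-6,7)=0, clip(7,-6,7)=7, clip(6,-6,7)=6 -> [0, 0, 7, 6]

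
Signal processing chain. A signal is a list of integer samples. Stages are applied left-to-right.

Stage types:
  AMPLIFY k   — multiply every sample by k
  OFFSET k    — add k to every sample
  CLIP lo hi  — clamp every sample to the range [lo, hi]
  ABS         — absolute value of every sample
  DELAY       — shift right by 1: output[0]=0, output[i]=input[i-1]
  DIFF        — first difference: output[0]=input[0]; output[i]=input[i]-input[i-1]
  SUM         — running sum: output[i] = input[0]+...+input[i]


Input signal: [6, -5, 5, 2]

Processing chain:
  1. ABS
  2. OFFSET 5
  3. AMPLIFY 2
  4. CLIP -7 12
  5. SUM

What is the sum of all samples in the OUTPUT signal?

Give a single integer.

Input: [6, -5, 5, 2]
Stage 1 (ABS): |6|=6, |-5|=5, |5|=5, |2|=2 -> [6, 5, 5, 2]
Stage 2 (OFFSET 5): 6+5=11, 5+5=10, 5+5=10, 2+5=7 -> [11, 10, 10, 7]
Stage 3 (AMPLIFY 2): 11*2=22, 10*2=20, 10*2=20, 7*2=14 -> [22, 20, 20, 14]
Stage 4 (CLIP -7 12): clip(22,-7,12)=12, clip(20,-7,12)=12, clip(20,-7,12)=12, clip(14,-7,12)=12 -> [12, 12, 12, 12]
Stage 5 (SUM): sum[0..0]=12, sum[0..1]=24, sum[0..2]=36, sum[0..3]=48 -> [12, 24, 36, 48]
Output sum: 120

Answer: 120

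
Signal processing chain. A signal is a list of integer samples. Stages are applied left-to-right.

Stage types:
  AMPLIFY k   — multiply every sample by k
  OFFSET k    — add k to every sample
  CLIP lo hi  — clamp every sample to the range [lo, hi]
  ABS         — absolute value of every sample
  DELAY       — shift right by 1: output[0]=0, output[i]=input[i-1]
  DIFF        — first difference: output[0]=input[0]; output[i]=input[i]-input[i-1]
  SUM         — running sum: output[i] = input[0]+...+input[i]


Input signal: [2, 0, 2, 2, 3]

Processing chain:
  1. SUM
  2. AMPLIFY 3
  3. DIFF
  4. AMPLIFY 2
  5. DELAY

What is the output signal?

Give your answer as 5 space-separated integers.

Answer: 0 12 0 12 12

Derivation:
Input: [2, 0, 2, 2, 3]
Stage 1 (SUM): sum[0..0]=2, sum[0..1]=2, sum[0..2]=4, sum[0..3]=6, sum[0..4]=9 -> [2, 2, 4, 6, 9]
Stage 2 (AMPLIFY 3): 2*3=6, 2*3=6, 4*3=12, 6*3=18, 9*3=27 -> [6, 6, 12, 18, 27]
Stage 3 (DIFF): s[0]=6, 6-6=0, 12-6=6, 18-12=6, 27-18=9 -> [6, 0, 6, 6, 9]
Stage 4 (AMPLIFY 2): 6*2=12, 0*2=0, 6*2=12, 6*2=12, 9*2=18 -> [12, 0, 12, 12, 18]
Stage 5 (DELAY): [0, 12, 0, 12, 12] = [0, 12, 0, 12, 12] -> [0, 12, 0, 12, 12]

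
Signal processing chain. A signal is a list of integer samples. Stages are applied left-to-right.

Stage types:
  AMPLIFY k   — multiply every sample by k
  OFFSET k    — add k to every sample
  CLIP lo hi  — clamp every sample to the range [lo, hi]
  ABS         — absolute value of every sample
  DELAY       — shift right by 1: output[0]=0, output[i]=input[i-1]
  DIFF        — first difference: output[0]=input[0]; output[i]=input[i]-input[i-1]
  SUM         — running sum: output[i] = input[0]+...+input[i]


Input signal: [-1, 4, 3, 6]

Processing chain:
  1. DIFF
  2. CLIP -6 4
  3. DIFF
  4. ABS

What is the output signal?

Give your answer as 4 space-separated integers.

Input: [-1, 4, 3, 6]
Stage 1 (DIFF): s[0]=-1, 4--1=5, 3-4=-1, 6-3=3 -> [-1, 5, -1, 3]
Stage 2 (CLIP -6 4): clip(-1,-6,4)=-1, clip(5,-6,4)=4, clip(-1,-6,4)=-1, clip(3,-6,4)=3 -> [-1, 4, -1, 3]
Stage 3 (DIFF): s[0]=-1, 4--1=5, -1-4=-5, 3--1=4 -> [-1, 5, -5, 4]
Stage 4 (ABS): |-1|=1, |5|=5, |-5|=5, |4|=4 -> [1, 5, 5, 4]

Answer: 1 5 5 4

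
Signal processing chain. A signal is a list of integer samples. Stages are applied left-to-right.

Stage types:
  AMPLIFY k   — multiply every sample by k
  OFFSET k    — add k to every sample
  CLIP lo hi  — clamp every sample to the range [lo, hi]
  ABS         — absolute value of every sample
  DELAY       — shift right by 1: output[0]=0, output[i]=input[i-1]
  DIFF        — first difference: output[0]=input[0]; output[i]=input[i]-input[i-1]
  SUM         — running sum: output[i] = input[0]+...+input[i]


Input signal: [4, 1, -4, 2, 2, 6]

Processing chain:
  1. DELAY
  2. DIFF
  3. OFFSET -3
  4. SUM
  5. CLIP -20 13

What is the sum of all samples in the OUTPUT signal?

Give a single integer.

Answer: -58

Derivation:
Input: [4, 1, -4, 2, 2, 6]
Stage 1 (DELAY): [0, 4, 1, -4, 2, 2] = [0, 4, 1, -4, 2, 2] -> [0, 4, 1, -4, 2, 2]
Stage 2 (DIFF): s[0]=0, 4-0=4, 1-4=-3, -4-1=-5, 2--4=6, 2-2=0 -> [0, 4, -3, -5, 6, 0]
Stage 3 (OFFSET -3): 0+-3=-3, 4+-3=1, -3+-3=-6, -5+-3=-8, 6+-3=3, 0+-3=-3 -> [-3, 1, -6, -8, 3, -3]
Stage 4 (SUM): sum[0..0]=-3, sum[0..1]=-2, sum[0..2]=-8, sum[0..3]=-16, sum[0..4]=-13, sum[0..5]=-16 -> [-3, -2, -8, -16, -13, -16]
Stage 5 (CLIP -20 13): clip(-3,-20,13)=-3, clip(-2,-20,13)=-2, clip(-8,-20,13)=-8, clip(-16,-20,13)=-16, clip(-13,-20,13)=-13, clip(-16,-20,13)=-16 -> [-3, -2, -8, -16, -13, -16]
Output sum: -58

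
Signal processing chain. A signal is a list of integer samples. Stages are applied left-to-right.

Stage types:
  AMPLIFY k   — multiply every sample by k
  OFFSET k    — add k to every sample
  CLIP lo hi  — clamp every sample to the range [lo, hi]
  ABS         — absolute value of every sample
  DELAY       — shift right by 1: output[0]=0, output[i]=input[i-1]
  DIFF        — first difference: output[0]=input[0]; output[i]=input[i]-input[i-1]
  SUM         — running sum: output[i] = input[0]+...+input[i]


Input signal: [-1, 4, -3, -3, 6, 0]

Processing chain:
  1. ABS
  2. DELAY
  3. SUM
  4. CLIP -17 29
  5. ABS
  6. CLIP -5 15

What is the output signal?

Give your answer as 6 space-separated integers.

Answer: 0 1 5 8 11 15

Derivation:
Input: [-1, 4, -3, -3, 6, 0]
Stage 1 (ABS): |-1|=1, |4|=4, |-3|=3, |-3|=3, |6|=6, |0|=0 -> [1, 4, 3, 3, 6, 0]
Stage 2 (DELAY): [0, 1, 4, 3, 3, 6] = [0, 1, 4, 3, 3, 6] -> [0, 1, 4, 3, 3, 6]
Stage 3 (SUM): sum[0..0]=0, sum[0..1]=1, sum[0..2]=5, sum[0..3]=8, sum[0..4]=11, sum[0..5]=17 -> [0, 1, 5, 8, 11, 17]
Stage 4 (CLIP -17 29): clip(0,-17,29)=0, clip(1,-17,29)=1, clip(5,-17,29)=5, clip(8,-17,29)=8, clip(11,-17,29)=11, clip(17,-17,29)=17 -> [0, 1, 5, 8, 11, 17]
Stage 5 (ABS): |0|=0, |1|=1, |5|=5, |8|=8, |11|=11, |17|=17 -> [0, 1, 5, 8, 11, 17]
Stage 6 (CLIP -5 15): clip(0,-5,15)=0, clip(1,-5,15)=1, clip(5,-5,15)=5, clip(8,-5,15)=8, clip(11,-5,15)=11, clip(17,-5,15)=15 -> [0, 1, 5, 8, 11, 15]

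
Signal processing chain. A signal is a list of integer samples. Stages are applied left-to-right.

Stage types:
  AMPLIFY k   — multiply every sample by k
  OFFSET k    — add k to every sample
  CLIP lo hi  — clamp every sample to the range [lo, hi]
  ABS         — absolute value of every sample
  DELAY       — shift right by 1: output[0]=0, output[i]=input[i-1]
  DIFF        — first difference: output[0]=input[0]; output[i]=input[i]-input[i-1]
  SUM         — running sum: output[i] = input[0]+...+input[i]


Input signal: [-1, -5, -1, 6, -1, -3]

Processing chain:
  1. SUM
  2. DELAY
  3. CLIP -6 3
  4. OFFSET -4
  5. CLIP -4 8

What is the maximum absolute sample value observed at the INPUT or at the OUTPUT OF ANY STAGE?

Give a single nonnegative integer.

Answer: 10

Derivation:
Input: [-1, -5, -1, 6, -1, -3] (max |s|=6)
Stage 1 (SUM): sum[0..0]=-1, sum[0..1]=-6, sum[0..2]=-7, sum[0..3]=-1, sum[0..4]=-2, sum[0..5]=-5 -> [-1, -6, -7, -1, -2, -5] (max |s|=7)
Stage 2 (DELAY): [0, -1, -6, -7, -1, -2] = [0, -1, -6, -7, -1, -2] -> [0, -1, -6, -7, -1, -2] (max |s|=7)
Stage 3 (CLIP -6 3): clip(0,-6,3)=0, clip(-1,-6,3)=-1, clip(-6,-6,3)=-6, clip(-7,-6,3)=-6, clip(-1,-6,3)=-1, clip(-2,-6,3)=-2 -> [0, -1, -6, -6, -1, -2] (max |s|=6)
Stage 4 (OFFSET -4): 0+-4=-4, -1+-4=-5, -6+-4=-10, -6+-4=-10, -1+-4=-5, -2+-4=-6 -> [-4, -5, -10, -10, -5, -6] (max |s|=10)
Stage 5 (CLIP -4 8): clip(-4,-4,8)=-4, clip(-5,-4,8)=-4, clip(-10,-4,8)=-4, clip(-10,-4,8)=-4, clip(-5,-4,8)=-4, clip(-6,-4,8)=-4 -> [-4, -4, -4, -4, -4, -4] (max |s|=4)
Overall max amplitude: 10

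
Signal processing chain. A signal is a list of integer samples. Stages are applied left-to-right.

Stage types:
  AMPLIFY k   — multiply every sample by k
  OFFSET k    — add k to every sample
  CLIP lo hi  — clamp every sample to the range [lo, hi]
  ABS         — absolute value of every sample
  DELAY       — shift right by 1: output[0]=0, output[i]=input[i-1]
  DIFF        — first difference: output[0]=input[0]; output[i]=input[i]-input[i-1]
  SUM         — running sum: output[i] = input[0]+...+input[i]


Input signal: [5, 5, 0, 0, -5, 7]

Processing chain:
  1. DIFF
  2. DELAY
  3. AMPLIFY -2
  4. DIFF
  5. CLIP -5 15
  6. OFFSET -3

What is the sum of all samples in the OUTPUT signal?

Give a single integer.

Input: [5, 5, 0, 0, -5, 7]
Stage 1 (DIFF): s[0]=5, 5-5=0, 0-5=-5, 0-0=0, -5-0=-5, 7--5=12 -> [5, 0, -5, 0, -5, 12]
Stage 2 (DELAY): [0, 5, 0, -5, 0, -5] = [0, 5, 0, -5, 0, -5] -> [0, 5, 0, -5, 0, -5]
Stage 3 (AMPLIFY -2): 0*-2=0, 5*-2=-10, 0*-2=0, -5*-2=10, 0*-2=0, -5*-2=10 -> [0, -10, 0, 10, 0, 10]
Stage 4 (DIFF): s[0]=0, -10-0=-10, 0--10=10, 10-0=10, 0-10=-10, 10-0=10 -> [0, -10, 10, 10, -10, 10]
Stage 5 (CLIP -5 15): clip(0,-5,15)=0, clip(-10,-5,15)=-5, clip(10,-5,15)=10, clip(10,-5,15)=10, clip(-10,-5,15)=-5, clip(10,-5,15)=10 -> [0, -5, 10, 10, -5, 10]
Stage 6 (OFFSET -3): 0+-3=-3, -5+-3=-8, 10+-3=7, 10+-3=7, -5+-3=-8, 10+-3=7 -> [-3, -8, 7, 7, -8, 7]
Output sum: 2

Answer: 2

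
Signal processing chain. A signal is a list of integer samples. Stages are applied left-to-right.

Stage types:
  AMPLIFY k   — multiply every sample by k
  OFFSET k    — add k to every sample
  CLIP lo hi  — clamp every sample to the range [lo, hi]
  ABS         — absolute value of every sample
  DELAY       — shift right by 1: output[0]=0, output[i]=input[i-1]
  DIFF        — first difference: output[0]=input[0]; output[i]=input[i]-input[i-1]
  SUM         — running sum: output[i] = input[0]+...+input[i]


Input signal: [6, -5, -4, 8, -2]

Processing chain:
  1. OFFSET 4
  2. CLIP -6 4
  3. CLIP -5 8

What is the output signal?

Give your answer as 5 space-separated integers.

Answer: 4 -1 0 4 2

Derivation:
Input: [6, -5, -4, 8, -2]
Stage 1 (OFFSET 4): 6+4=10, -5+4=-1, -4+4=0, 8+4=12, -2+4=2 -> [10, -1, 0, 12, 2]
Stage 2 (CLIP -6 4): clip(10,-6,4)=4, clip(-1,-6,4)=-1, clip(0,-6,4)=0, clip(12,-6,4)=4, clip(2,-6,4)=2 -> [4, -1, 0, 4, 2]
Stage 3 (CLIP -5 8): clip(4,-5,8)=4, clip(-1,-5,8)=-1, clip(0,-5,8)=0, clip(4,-5,8)=4, clip(2,-5,8)=2 -> [4, -1, 0, 4, 2]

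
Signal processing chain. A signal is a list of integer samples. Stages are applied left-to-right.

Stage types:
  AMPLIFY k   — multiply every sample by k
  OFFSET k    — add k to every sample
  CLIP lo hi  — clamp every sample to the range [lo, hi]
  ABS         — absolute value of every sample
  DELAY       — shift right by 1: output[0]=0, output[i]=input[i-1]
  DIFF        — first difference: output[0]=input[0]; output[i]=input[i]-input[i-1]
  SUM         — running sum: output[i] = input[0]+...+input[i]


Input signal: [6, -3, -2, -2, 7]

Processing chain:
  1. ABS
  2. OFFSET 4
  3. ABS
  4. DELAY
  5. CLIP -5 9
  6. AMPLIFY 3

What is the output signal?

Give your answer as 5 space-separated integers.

Answer: 0 27 21 18 18

Derivation:
Input: [6, -3, -2, -2, 7]
Stage 1 (ABS): |6|=6, |-3|=3, |-2|=2, |-2|=2, |7|=7 -> [6, 3, 2, 2, 7]
Stage 2 (OFFSET 4): 6+4=10, 3+4=7, 2+4=6, 2+4=6, 7+4=11 -> [10, 7, 6, 6, 11]
Stage 3 (ABS): |10|=10, |7|=7, |6|=6, |6|=6, |11|=11 -> [10, 7, 6, 6, 11]
Stage 4 (DELAY): [0, 10, 7, 6, 6] = [0, 10, 7, 6, 6] -> [0, 10, 7, 6, 6]
Stage 5 (CLIP -5 9): clip(0,-5,9)=0, clip(10,-5,9)=9, clip(7,-5,9)=7, clip(6,-5,9)=6, clip(6,-5,9)=6 -> [0, 9, 7, 6, 6]
Stage 6 (AMPLIFY 3): 0*3=0, 9*3=27, 7*3=21, 6*3=18, 6*3=18 -> [0, 27, 21, 18, 18]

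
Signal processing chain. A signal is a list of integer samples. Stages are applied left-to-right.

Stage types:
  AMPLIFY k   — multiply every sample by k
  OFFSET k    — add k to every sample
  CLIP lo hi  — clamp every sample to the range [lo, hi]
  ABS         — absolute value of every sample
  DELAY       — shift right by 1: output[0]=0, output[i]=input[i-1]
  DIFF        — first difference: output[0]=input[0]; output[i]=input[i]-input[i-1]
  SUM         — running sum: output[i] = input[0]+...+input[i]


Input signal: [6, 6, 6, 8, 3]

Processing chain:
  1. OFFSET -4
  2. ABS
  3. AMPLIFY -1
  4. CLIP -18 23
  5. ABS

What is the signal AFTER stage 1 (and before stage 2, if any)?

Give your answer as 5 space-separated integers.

Answer: 2 2 2 4 -1

Derivation:
Input: [6, 6, 6, 8, 3]
Stage 1 (OFFSET -4): 6+-4=2, 6+-4=2, 6+-4=2, 8+-4=4, 3+-4=-1 -> [2, 2, 2, 4, -1]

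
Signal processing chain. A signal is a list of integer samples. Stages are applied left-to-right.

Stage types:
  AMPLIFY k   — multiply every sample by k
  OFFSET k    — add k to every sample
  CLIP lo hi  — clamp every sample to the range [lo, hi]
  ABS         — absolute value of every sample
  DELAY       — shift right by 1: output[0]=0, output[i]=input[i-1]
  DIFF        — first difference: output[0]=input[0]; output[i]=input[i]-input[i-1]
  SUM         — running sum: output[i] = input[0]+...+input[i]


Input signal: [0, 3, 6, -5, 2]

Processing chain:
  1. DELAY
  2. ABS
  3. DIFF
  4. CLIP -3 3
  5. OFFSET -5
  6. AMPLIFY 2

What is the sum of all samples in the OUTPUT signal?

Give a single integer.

Answer: -40

Derivation:
Input: [0, 3, 6, -5, 2]
Stage 1 (DELAY): [0, 0, 3, 6, -5] = [0, 0, 3, 6, -5] -> [0, 0, 3, 6, -5]
Stage 2 (ABS): |0|=0, |0|=0, |3|=3, |6|=6, |-5|=5 -> [0, 0, 3, 6, 5]
Stage 3 (DIFF): s[0]=0, 0-0=0, 3-0=3, 6-3=3, 5-6=-1 -> [0, 0, 3, 3, -1]
Stage 4 (CLIP -3 3): clip(0,-3,3)=0, clip(0,-3,3)=0, clip(3,-3,3)=3, clip(3,-3,3)=3, clip(-1,-3,3)=-1 -> [0, 0, 3, 3, -1]
Stage 5 (OFFSET -5): 0+-5=-5, 0+-5=-5, 3+-5=-2, 3+-5=-2, -1+-5=-6 -> [-5, -5, -2, -2, -6]
Stage 6 (AMPLIFY 2): -5*2=-10, -5*2=-10, -2*2=-4, -2*2=-4, -6*2=-12 -> [-10, -10, -4, -4, -12]
Output sum: -40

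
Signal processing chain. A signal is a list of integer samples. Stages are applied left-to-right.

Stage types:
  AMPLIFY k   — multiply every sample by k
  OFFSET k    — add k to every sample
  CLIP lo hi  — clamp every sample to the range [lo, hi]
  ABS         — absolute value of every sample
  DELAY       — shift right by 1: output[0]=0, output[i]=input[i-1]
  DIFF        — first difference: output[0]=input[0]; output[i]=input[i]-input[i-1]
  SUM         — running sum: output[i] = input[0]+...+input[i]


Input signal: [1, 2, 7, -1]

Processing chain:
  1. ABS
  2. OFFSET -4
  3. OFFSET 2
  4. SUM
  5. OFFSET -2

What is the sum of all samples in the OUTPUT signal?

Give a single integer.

Answer: -3

Derivation:
Input: [1, 2, 7, -1]
Stage 1 (ABS): |1|=1, |2|=2, |7|=7, |-1|=1 -> [1, 2, 7, 1]
Stage 2 (OFFSET -4): 1+-4=-3, 2+-4=-2, 7+-4=3, 1+-4=-3 -> [-3, -2, 3, -3]
Stage 3 (OFFSET 2): -3+2=-1, -2+2=0, 3+2=5, -3+2=-1 -> [-1, 0, 5, -1]
Stage 4 (SUM): sum[0..0]=-1, sum[0..1]=-1, sum[0..2]=4, sum[0..3]=3 -> [-1, -1, 4, 3]
Stage 5 (OFFSET -2): -1+-2=-3, -1+-2=-3, 4+-2=2, 3+-2=1 -> [-3, -3, 2, 1]
Output sum: -3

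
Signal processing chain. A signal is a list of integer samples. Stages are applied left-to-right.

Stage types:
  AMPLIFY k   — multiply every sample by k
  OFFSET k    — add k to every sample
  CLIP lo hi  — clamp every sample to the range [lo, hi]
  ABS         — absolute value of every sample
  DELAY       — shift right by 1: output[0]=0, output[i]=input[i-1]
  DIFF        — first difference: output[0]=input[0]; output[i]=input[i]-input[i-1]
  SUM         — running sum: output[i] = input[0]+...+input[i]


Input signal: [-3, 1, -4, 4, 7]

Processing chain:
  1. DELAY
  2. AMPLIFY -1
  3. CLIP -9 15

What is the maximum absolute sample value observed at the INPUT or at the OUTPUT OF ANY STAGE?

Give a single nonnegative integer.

Answer: 7

Derivation:
Input: [-3, 1, -4, 4, 7] (max |s|=7)
Stage 1 (DELAY): [0, -3, 1, -4, 4] = [0, -3, 1, -4, 4] -> [0, -3, 1, -4, 4] (max |s|=4)
Stage 2 (AMPLIFY -1): 0*-1=0, -3*-1=3, 1*-1=-1, -4*-1=4, 4*-1=-4 -> [0, 3, -1, 4, -4] (max |s|=4)
Stage 3 (CLIP -9 15): clip(0,-9,15)=0, clip(3,-9,15)=3, clip(-1,-9,15)=-1, clip(4,-9,15)=4, clip(-4,-9,15)=-4 -> [0, 3, -1, 4, -4] (max |s|=4)
Overall max amplitude: 7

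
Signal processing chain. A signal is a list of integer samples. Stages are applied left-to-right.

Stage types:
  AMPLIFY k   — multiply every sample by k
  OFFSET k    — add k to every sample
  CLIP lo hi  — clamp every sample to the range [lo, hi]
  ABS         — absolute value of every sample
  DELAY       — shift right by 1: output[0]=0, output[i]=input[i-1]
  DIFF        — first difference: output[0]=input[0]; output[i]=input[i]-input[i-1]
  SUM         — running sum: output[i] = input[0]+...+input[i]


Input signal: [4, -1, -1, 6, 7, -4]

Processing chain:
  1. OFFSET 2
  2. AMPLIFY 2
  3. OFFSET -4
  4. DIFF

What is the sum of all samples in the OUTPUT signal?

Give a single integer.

Input: [4, -1, -1, 6, 7, -4]
Stage 1 (OFFSET 2): 4+2=6, -1+2=1, -1+2=1, 6+2=8, 7+2=9, -4+2=-2 -> [6, 1, 1, 8, 9, -2]
Stage 2 (AMPLIFY 2): 6*2=12, 1*2=2, 1*2=2, 8*2=16, 9*2=18, -2*2=-4 -> [12, 2, 2, 16, 18, -4]
Stage 3 (OFFSET -4): 12+-4=8, 2+-4=-2, 2+-4=-2, 16+-4=12, 18+-4=14, -4+-4=-8 -> [8, -2, -2, 12, 14, -8]
Stage 4 (DIFF): s[0]=8, -2-8=-10, -2--2=0, 12--2=14, 14-12=2, -8-14=-22 -> [8, -10, 0, 14, 2, -22]
Output sum: -8

Answer: -8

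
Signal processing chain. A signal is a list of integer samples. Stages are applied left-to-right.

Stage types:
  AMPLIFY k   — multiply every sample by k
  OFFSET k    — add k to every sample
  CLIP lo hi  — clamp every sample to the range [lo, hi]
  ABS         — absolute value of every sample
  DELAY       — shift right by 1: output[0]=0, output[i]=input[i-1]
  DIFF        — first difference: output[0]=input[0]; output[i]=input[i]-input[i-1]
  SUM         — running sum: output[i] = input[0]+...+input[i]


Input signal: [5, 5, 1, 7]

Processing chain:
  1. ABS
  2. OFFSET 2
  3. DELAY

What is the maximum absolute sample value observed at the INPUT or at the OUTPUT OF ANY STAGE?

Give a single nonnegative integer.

Input: [5, 5, 1, 7] (max |s|=7)
Stage 1 (ABS): |5|=5, |5|=5, |1|=1, |7|=7 -> [5, 5, 1, 7] (max |s|=7)
Stage 2 (OFFSET 2): 5+2=7, 5+2=7, 1+2=3, 7+2=9 -> [7, 7, 3, 9] (max |s|=9)
Stage 3 (DELAY): [0, 7, 7, 3] = [0, 7, 7, 3] -> [0, 7, 7, 3] (max |s|=7)
Overall max amplitude: 9

Answer: 9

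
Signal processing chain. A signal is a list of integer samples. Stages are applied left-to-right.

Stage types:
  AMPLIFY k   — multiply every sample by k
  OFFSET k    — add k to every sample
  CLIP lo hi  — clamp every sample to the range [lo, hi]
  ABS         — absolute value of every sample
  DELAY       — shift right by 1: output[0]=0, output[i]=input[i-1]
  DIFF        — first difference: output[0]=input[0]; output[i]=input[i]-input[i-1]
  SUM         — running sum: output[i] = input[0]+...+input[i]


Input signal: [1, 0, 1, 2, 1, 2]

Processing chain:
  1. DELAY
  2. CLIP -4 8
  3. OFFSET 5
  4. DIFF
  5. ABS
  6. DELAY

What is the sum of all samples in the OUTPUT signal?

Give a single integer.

Answer: 9

Derivation:
Input: [1, 0, 1, 2, 1, 2]
Stage 1 (DELAY): [0, 1, 0, 1, 2, 1] = [0, 1, 0, 1, 2, 1] -> [0, 1, 0, 1, 2, 1]
Stage 2 (CLIP -4 8): clip(0,-4,8)=0, clip(1,-4,8)=1, clip(0,-4,8)=0, clip(1,-4,8)=1, clip(2,-4,8)=2, clip(1,-4,8)=1 -> [0, 1, 0, 1, 2, 1]
Stage 3 (OFFSET 5): 0+5=5, 1+5=6, 0+5=5, 1+5=6, 2+5=7, 1+5=6 -> [5, 6, 5, 6, 7, 6]
Stage 4 (DIFF): s[0]=5, 6-5=1, 5-6=-1, 6-5=1, 7-6=1, 6-7=-1 -> [5, 1, -1, 1, 1, -1]
Stage 5 (ABS): |5|=5, |1|=1, |-1|=1, |1|=1, |1|=1, |-1|=1 -> [5, 1, 1, 1, 1, 1]
Stage 6 (DELAY): [0, 5, 1, 1, 1, 1] = [0, 5, 1, 1, 1, 1] -> [0, 5, 1, 1, 1, 1]
Output sum: 9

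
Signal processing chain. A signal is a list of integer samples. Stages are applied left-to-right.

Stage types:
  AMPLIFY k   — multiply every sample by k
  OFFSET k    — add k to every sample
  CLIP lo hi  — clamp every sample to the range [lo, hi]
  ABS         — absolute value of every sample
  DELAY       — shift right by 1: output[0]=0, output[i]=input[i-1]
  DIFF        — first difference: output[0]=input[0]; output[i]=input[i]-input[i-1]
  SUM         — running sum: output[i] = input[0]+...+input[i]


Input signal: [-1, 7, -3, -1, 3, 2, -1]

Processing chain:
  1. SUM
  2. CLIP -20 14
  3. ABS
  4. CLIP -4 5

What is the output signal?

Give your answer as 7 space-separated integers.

Answer: 1 5 3 2 5 5 5

Derivation:
Input: [-1, 7, -3, -1, 3, 2, -1]
Stage 1 (SUM): sum[0..0]=-1, sum[0..1]=6, sum[0..2]=3, sum[0..3]=2, sum[0..4]=5, sum[0..5]=7, sum[0..6]=6 -> [-1, 6, 3, 2, 5, 7, 6]
Stage 2 (CLIP -20 14): clip(-1,-20,14)=-1, clip(6,-20,14)=6, clip(3,-20,14)=3, clip(2,-20,14)=2, clip(5,-20,14)=5, clip(7,-20,14)=7, clip(6,-20,14)=6 -> [-1, 6, 3, 2, 5, 7, 6]
Stage 3 (ABS): |-1|=1, |6|=6, |3|=3, |2|=2, |5|=5, |7|=7, |6|=6 -> [1, 6, 3, 2, 5, 7, 6]
Stage 4 (CLIP -4 5): clip(1,-4,5)=1, clip(6,-4,5)=5, clip(3,-4,5)=3, clip(2,-4,5)=2, clip(5,-4,5)=5, clip(7,-4,5)=5, clip(6,-4,5)=5 -> [1, 5, 3, 2, 5, 5, 5]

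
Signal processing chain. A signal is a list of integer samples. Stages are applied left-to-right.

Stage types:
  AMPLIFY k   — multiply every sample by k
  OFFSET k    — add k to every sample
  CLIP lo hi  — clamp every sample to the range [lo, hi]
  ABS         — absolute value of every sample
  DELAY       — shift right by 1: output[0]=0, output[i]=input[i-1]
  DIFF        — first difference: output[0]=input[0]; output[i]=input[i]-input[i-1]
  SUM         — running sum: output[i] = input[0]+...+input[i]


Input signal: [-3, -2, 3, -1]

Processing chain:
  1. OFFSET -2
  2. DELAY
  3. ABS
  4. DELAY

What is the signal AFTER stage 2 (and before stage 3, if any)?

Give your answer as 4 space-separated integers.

Answer: 0 -5 -4 1

Derivation:
Input: [-3, -2, 3, -1]
Stage 1 (OFFSET -2): -3+-2=-5, -2+-2=-4, 3+-2=1, -1+-2=-3 -> [-5, -4, 1, -3]
Stage 2 (DELAY): [0, -5, -4, 1] = [0, -5, -4, 1] -> [0, -5, -4, 1]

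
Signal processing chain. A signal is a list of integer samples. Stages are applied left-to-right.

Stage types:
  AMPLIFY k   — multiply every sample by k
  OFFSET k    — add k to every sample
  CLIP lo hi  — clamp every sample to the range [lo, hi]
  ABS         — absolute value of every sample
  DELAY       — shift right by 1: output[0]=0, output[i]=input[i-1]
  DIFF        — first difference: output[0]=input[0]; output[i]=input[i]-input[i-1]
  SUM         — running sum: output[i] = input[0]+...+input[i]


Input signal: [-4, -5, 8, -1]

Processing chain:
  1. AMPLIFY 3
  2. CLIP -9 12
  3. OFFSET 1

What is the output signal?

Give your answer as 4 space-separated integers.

Input: [-4, -5, 8, -1]
Stage 1 (AMPLIFY 3): -4*3=-12, -5*3=-15, 8*3=24, -1*3=-3 -> [-12, -15, 24, -3]
Stage 2 (CLIP -9 12): clip(-12,-9,12)=-9, clip(-15,-9,12)=-9, clip(24,-9,12)=12, clip(-3,-9,12)=-3 -> [-9, -9, 12, -3]
Stage 3 (OFFSET 1): -9+1=-8, -9+1=-8, 12+1=13, -3+1=-2 -> [-8, -8, 13, -2]

Answer: -8 -8 13 -2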